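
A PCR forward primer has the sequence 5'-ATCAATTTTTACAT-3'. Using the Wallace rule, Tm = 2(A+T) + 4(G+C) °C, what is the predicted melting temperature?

T=7, G=0, A=5, C=2
AT pairs contribute 12, GC pairs contribute 2.
Tm = 2×12 + 4×2 = 32°C

32°C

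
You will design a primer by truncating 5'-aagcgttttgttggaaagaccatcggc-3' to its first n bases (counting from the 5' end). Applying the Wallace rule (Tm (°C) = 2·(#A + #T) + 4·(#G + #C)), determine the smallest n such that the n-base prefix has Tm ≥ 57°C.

First 20 bases: AAGCGTTTTGTTGGAAAGAC → Tm = 56°C (< 57°C)
First 21 bases: AAGCGTTTTGTTGGAAAGACC → Tm = 60°C (≥ 57°C)
Each additional base adds 2°C (A/T) or 4°C (G/C), so Tm is non-decreasing in n; n = 21 is the first length to reach 57°C.

n = 21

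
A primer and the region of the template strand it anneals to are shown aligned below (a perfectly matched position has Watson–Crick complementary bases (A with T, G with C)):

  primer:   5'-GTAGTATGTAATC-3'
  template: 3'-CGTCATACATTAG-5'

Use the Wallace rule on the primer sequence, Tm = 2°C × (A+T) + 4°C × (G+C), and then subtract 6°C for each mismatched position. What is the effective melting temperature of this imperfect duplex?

28°C

Primer base counts: A=4, T=5, G=3, C=1 → A+T=9, G+C=4
Perfect-match Tm = 2(9) + 4(4) = 18 + 16 = 34°C
Mismatches (positions where the bases are not complementary): 1 (at position 2)
Effective Tm = 34 − 1×6 = 34 − 6 = 28°C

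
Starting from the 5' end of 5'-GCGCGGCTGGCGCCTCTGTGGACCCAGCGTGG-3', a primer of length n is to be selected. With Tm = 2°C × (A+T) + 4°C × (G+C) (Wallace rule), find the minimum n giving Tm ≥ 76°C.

First 20 bases: GCGCGGCTGGCGCCTCTGTG → Tm = 72°C (< 76°C)
First 21 bases: GCGCGGCTGGCGCCTCTGTGG → Tm = 76°C (≥ 76°C)
Each additional base adds 2°C (A/T) or 4°C (G/C), so Tm is non-decreasing in n; n = 21 is the first length to reach 76°C.

n = 21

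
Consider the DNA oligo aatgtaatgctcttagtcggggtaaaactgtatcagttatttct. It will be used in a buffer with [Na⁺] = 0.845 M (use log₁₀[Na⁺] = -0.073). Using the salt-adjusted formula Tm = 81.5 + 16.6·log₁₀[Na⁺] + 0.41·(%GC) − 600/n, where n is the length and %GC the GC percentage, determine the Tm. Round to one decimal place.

80.6°C

Length n = 44. Counting bases: C=6, G=9, A=12, T=17
G+C = 15, so %GC = 15/44 × 100 = 34.091%
Salt term: 16.6 × (-0.073) = -1.212
GC term: 0.41 × 34.091 = 13.977; length term: −600/44 = −13.636
Tm = 81.5 + (-1.212) + 13.977 − 13.636 = 80.629 → 80.6°C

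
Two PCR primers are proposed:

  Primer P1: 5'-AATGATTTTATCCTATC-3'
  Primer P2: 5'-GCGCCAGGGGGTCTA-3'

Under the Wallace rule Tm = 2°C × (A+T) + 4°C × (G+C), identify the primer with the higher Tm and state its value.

Primer P1: A+T=13, G+C=4 → Tm = 2(13)+4(4) = 42°C
Primer P2: A+T=4, G+C=11 → Tm = 2(4)+4(11) = 52°C
42°C vs 52°C → primer P2 is higher.

Primer P2, 52°C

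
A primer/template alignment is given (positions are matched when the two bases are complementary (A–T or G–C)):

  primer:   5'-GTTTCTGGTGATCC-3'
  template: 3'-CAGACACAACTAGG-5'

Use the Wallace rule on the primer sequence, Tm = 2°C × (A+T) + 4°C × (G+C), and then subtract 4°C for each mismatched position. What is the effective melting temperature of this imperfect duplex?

Primer base counts: A=1, T=6, G=4, C=3 → A+T=7, G+C=7
Perfect-match Tm = 2(7) + 4(7) = 14 + 28 = 42°C
Mismatches (positions where the bases are not complementary): 3 (at positions 3, 5, 8)
Effective Tm = 42 − 3×4 = 42 − 12 = 30°C

30°C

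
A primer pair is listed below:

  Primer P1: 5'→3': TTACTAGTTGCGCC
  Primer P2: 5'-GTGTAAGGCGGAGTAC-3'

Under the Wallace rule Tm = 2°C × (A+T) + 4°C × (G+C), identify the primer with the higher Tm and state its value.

Primer P1: A+T=7, G+C=7 → Tm = 2(7)+4(7) = 42°C
Primer P2: A+T=7, G+C=9 → Tm = 2(7)+4(9) = 50°C
42°C vs 50°C → primer P2 is higher.

Primer P2, 50°C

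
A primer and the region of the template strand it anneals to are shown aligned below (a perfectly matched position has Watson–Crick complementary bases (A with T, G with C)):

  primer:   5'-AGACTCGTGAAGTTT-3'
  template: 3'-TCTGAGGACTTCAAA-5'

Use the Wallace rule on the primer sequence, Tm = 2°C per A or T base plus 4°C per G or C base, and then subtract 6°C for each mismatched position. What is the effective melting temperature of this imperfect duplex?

36°C

Primer base counts: A=4, T=5, G=4, C=2 → A+T=9, G+C=6
Perfect-match Tm = 2(9) + 4(6) = 18 + 24 = 42°C
Mismatches (positions where the bases are not complementary): 1 (at position 7)
Effective Tm = 42 − 1×6 = 42 − 6 = 36°C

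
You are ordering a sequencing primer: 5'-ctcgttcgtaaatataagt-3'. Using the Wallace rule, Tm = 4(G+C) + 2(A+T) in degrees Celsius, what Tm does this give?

Scanning the sequence gives T=7, A=6, C=3, G=3.
AT pairs contribute 13, GC pairs contribute 6.
Tm = 4·6 + 2·13 = 24 + 26 = 50°C

50°C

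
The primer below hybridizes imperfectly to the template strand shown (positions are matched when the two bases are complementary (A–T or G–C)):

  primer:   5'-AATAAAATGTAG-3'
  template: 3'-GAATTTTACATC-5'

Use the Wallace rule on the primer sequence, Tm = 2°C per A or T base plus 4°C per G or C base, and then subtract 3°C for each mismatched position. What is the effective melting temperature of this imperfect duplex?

Primer base counts: A=7, T=3, G=2, C=0 → A+T=10, G+C=2
Perfect-match Tm = 2(10) + 4(2) = 20 + 8 = 28°C
Mismatches (positions where the bases are not complementary): 2 (at positions 1, 2)
Effective Tm = 28 − 2×3 = 28 − 6 = 22°C

22°C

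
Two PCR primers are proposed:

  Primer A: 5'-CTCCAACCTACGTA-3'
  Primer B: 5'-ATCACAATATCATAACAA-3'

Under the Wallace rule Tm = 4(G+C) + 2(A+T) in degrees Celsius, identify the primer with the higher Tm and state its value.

Primer B, 44°C

Primer A: A+T=7, G+C=7 → Tm = 2(7)+4(7) = 42°C
Primer B: A+T=14, G+C=4 → Tm = 2(14)+4(4) = 44°C
42°C vs 44°C → primer B is higher.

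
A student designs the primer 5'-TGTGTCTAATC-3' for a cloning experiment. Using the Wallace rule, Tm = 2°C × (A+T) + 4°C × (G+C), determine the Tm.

30°C

Scanning the sequence gives G=2, A=2, C=2, T=5.
So N_AT = 7 and N_GC = 4.
Tm = 4·4 + 2·7 = 16 + 14 = 30°C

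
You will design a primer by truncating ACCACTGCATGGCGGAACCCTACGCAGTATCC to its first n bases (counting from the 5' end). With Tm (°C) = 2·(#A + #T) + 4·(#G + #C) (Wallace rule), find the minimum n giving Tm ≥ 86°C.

n = 27

First 26 bases: ACCACTGCATGGCGGAACCCTACGCA → Tm = 84°C (< 86°C)
First 27 bases: ACCACTGCATGGCGGAACCCTACGCAG → Tm = 88°C (≥ 86°C)
Since every base adds ≥2°C, Tm only increases with n, so the threshold is first crossed at n = 27.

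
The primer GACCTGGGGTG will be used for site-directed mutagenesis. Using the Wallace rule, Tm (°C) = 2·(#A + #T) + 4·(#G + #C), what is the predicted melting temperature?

C=2, G=6, A=1, T=2
So N_AT = 3 and N_GC = 8.
Tm = 2(3) + 4(8) = 6 + 32 = 38°C

38°C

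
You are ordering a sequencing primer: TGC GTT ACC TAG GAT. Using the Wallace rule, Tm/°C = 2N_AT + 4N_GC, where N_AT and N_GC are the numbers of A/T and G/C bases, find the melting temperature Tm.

Counting bases: C=3, A=3, G=4, T=5
AT pairs contribute 8, GC pairs contribute 7.
Tm = 2(8) + 4(7) = 16 + 28 = 44°C

44°C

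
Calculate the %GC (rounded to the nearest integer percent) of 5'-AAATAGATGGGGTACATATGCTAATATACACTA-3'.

30%

Base counts: A=14, T=9, G=6, C=4
G+C = 6 + 4 = 10 out of 33 bases
%GC = 10/33 × 100 = 30.3% ≈ 30%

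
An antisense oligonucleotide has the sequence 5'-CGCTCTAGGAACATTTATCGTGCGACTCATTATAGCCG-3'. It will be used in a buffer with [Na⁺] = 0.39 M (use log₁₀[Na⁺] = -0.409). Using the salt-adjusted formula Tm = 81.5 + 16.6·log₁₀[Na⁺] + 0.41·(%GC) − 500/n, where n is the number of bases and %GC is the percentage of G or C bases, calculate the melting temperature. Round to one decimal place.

81.0°C

Length n = 38. A=9, C=10, T=11, G=8
G+C = 18, so %GC = 18/38 × 100 = 47.368%
Salt term: 16.6 × (-0.409) = -6.789
GC term: 0.41 × 47.368 = 19.421; length term: −500/38 = −13.158
Tm = 81.5 + (-6.789) + 19.421 − 13.158 = 80.974 → 81.0°C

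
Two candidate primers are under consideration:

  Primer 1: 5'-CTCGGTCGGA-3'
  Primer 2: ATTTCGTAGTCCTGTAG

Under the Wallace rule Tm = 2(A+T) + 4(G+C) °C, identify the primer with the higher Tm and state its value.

Primer 1: A+T=3, G+C=7 → Tm = 2(3)+4(7) = 34°C
Primer 2: A+T=10, G+C=7 → Tm = 2(10)+4(7) = 48°C
34°C vs 48°C → primer 2 is higher.

Primer 2, 48°C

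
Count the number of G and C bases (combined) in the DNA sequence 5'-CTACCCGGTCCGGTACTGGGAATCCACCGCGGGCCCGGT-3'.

Counting bases: A=5, T=6, G=13, C=15
Total G or C: 13 + 15 = 28

28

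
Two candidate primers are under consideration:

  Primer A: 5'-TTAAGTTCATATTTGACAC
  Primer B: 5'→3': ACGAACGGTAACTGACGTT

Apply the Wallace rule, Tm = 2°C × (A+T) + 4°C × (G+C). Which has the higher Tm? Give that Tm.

Primer A: A+T=14, G+C=5 → Tm = 2(14)+4(5) = 48°C
Primer B: A+T=10, G+C=9 → Tm = 2(10)+4(9) = 56°C
48°C vs 56°C → primer B is higher.

Primer B, 56°C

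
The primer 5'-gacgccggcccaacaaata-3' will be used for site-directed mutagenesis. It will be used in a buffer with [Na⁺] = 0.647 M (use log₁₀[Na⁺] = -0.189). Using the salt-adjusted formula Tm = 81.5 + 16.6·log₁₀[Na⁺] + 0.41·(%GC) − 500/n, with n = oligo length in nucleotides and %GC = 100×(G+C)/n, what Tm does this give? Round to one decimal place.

Length n = 19. C=7, T=1, G=4, A=7
G+C = 11, so %GC = 11/19 × 100 = 57.895%
Salt term: 16.6 × (-0.189) = -3.137
GC term: 0.41 × 57.895 = 23.737; length term: −500/19 = −26.316
Tm = 81.5 + (-3.137) + 23.737 − 26.316 = 75.784 → 75.8°C

75.8°C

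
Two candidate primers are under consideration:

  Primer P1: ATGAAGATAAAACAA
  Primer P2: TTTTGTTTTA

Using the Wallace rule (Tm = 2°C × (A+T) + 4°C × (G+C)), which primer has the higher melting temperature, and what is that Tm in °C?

Primer P1: A+T=12, G+C=3 → Tm = 2(12)+4(3) = 36°C
Primer P2: A+T=9, G+C=1 → Tm = 2(9)+4(1) = 22°C
36°C vs 22°C → primer P1 is higher.

Primer P1, 36°C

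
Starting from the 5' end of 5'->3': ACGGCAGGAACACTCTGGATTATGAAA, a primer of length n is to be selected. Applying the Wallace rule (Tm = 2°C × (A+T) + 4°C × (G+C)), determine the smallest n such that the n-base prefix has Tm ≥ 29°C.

First 8 bases: ACGGCAGG → Tm = 28°C (< 29°C)
First 9 bases: ACGGCAGGA → Tm = 30°C (≥ 29°C)
Each additional base adds 2°C (A/T) or 4°C (G/C), so Tm is non-decreasing in n; n = 9 is the first length to reach 29°C.

n = 9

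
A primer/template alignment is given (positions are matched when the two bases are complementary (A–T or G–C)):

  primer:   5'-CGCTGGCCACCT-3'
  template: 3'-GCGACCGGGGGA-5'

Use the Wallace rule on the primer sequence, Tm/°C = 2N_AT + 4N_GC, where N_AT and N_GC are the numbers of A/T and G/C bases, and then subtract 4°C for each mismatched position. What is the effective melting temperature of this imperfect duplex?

38°C

Primer base counts: A=1, T=2, G=3, C=6 → A+T=3, G+C=9
Perfect-match Tm = 2(3) + 4(9) = 6 + 36 = 42°C
Mismatches (positions where the bases are not complementary): 1 (at position 9)
Effective Tm = 42 − 1×4 = 42 − 4 = 38°C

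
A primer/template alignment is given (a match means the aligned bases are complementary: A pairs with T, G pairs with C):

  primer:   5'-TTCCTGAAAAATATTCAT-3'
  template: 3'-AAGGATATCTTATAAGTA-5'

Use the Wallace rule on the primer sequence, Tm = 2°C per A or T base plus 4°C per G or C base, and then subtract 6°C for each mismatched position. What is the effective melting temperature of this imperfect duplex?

26°C

Primer base counts: A=7, T=7, G=1, C=3 → A+T=14, G+C=4
Perfect-match Tm = 2(14) + 4(4) = 28 + 16 = 44°C
Mismatches (positions where the bases are not complementary): 3 (at positions 6, 7, 9)
Effective Tm = 44 − 3×6 = 44 − 18 = 26°C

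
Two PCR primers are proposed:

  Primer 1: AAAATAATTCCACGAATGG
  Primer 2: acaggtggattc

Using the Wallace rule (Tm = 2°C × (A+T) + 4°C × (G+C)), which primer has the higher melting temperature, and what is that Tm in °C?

Primer 1, 50°C

Primer 1: A+T=13, G+C=6 → Tm = 2(13)+4(6) = 50°C
Primer 2: A+T=6, G+C=6 → Tm = 2(6)+4(6) = 36°C
50°C vs 36°C → primer 1 is higher.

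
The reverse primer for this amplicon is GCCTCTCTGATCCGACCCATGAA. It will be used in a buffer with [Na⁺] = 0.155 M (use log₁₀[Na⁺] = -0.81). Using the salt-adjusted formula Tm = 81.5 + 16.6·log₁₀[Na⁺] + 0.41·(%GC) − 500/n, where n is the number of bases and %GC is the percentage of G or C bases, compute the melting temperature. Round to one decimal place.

69.5°C

Length n = 23. A=5, C=9, G=4, T=5
G+C = 13, so %GC = 13/23 × 100 = 56.522%
Salt term: 16.6 × (-0.81) = -13.446
GC term: 0.41 × 56.522 = 23.174; length term: −500/23 = −21.739
Tm = 81.5 + (-13.446) + 23.174 − 21.739 = 69.489 → 69.5°C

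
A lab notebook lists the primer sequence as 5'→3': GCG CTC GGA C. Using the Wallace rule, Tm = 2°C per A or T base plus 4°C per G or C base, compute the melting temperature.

Scanning the sequence gives A=1, G=4, C=4, T=1.
A+T = 2, G+C = 8
Tm = 4·8 + 2·2 = 32 + 4 = 36°C

36°C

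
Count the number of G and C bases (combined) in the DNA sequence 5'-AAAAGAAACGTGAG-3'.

Counting bases: T=1, C=1, G=4, A=8
Total G or C: 4 + 1 = 5

5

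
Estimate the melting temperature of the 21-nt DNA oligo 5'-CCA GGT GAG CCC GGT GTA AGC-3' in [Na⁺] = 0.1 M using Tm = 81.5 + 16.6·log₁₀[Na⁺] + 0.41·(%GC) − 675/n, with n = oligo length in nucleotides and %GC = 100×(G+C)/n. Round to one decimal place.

Length n = 21. Base counts: C=6, T=3, G=8, A=4
G+C = 14, so %GC = 14/21 × 100 = 66.667%
Salt term: 16.6 × (-1) = -16.6
GC term: 0.41 × 66.667 = 27.333; length term: −675/21 = −32.143
Tm = 81.5 + (-16.6) + 27.333 − 32.143 = 60.09 → 60.1°C

60.1°C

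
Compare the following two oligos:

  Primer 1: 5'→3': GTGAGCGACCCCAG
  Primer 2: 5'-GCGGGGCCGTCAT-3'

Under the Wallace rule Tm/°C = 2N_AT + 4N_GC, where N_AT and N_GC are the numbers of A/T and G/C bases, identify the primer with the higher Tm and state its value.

Primer 1, 48°C

Primer 1: A+T=4, G+C=10 → Tm = 2(4)+4(10) = 48°C
Primer 2: A+T=3, G+C=10 → Tm = 2(3)+4(10) = 46°C
48°C vs 46°C → primer 1 is higher.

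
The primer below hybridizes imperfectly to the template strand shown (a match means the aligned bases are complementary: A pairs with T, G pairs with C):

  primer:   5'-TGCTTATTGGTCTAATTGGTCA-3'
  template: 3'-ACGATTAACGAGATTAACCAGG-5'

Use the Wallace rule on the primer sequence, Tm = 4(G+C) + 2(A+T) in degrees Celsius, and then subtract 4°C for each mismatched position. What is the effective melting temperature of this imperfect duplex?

Primer base counts: A=4, T=10, G=5, C=3 → A+T=14, G+C=8
Perfect-match Tm = 2(14) + 4(8) = 28 + 32 = 60°C
Mismatches (positions where the bases are not complementary): 3 (at positions 5, 10, 22)
Effective Tm = 60 − 3×4 = 60 − 12 = 48°C

48°C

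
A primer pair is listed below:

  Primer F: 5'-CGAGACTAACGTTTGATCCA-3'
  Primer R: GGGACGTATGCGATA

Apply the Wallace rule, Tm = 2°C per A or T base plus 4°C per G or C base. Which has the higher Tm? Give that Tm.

Primer F, 58°C

Primer F: A+T=11, G+C=9 → Tm = 2(11)+4(9) = 58°C
Primer R: A+T=7, G+C=8 → Tm = 2(7)+4(8) = 46°C
58°C vs 46°C → primer F is higher.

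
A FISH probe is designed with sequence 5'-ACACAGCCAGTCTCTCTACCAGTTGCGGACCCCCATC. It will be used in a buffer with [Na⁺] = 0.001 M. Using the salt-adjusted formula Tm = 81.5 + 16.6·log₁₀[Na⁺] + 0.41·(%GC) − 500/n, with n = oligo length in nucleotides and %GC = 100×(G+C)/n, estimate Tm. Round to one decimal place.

42.6°C

Length n = 37. Counting bases: G=6, C=16, A=8, T=7
G+C = 22, so %GC = 22/37 × 100 = 59.459%
Salt term: 16.6 × (-3) = -49.8
GC term: 0.41 × 59.459 = 24.378; length term: −500/37 = −13.514
Tm = 81.5 + (-49.8) + 24.378 − 13.514 = 42.564 → 42.6°C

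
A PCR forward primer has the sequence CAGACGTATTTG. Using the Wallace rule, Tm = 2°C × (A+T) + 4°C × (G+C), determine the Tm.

34°C

Counting bases: C=2, A=3, T=4, G=3
A+T = 7, G+C = 5
Tm = 2×7 + 4×5 = 34°C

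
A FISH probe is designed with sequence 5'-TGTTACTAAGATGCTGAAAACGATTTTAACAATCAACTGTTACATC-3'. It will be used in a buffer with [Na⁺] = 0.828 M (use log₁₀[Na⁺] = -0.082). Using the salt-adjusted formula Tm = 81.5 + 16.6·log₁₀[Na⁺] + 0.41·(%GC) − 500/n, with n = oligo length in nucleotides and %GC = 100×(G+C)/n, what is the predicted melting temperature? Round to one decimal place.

81.7°C

Length n = 46. Base counts: G=6, T=15, A=17, C=8
G+C = 14, so %GC = 14/46 × 100 = 30.435%
Salt term: 16.6 × (-0.082) = -1.361
GC term: 0.41 × 30.435 = 12.478; length term: −500/46 = −10.87
Tm = 81.5 + (-1.361) + 12.478 − 10.87 = 81.747 → 81.7°C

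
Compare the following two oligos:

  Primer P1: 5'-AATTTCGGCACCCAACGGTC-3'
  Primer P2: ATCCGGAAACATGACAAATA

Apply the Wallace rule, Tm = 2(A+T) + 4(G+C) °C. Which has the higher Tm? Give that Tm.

Primer P1: A+T=9, G+C=11 → Tm = 2(9)+4(11) = 62°C
Primer P2: A+T=13, G+C=7 → Tm = 2(13)+4(7) = 54°C
62°C vs 54°C → primer P1 is higher.

Primer P1, 62°C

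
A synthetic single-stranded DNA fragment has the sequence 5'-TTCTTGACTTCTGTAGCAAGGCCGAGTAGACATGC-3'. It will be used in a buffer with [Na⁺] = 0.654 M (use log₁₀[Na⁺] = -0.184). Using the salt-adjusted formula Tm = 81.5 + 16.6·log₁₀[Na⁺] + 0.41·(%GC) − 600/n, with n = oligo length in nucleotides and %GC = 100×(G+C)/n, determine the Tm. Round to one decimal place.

Length n = 35. Scanning the sequence gives T=10, A=8, C=8, G=9.
G+C = 17, so %GC = 17/35 × 100 = 48.571%
Salt term: 16.6 × (-0.184) = -3.054
GC term: 0.41 × 48.571 = 19.914; length term: −600/35 = −17.143
Tm = 81.5 + (-3.054) + 19.914 − 17.143 = 81.217 → 81.2°C

81.2°C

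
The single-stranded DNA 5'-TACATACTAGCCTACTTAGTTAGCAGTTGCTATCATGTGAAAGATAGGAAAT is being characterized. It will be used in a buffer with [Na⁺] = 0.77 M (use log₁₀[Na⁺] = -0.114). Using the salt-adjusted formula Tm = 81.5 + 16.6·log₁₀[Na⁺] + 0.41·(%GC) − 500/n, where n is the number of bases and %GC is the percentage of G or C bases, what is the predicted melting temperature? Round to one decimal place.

Length n = 52. Counting bases: A=18, T=16, C=8, G=10
G+C = 18, so %GC = 18/52 × 100 = 34.615%
Salt term: 16.6 × (-0.114) = -1.892
GC term: 0.41 × 34.615 = 14.192; length term: −500/52 = −9.615
Tm = 81.5 + (-1.892) + 14.192 − 9.615 = 84.185 → 84.2°C

84.2°C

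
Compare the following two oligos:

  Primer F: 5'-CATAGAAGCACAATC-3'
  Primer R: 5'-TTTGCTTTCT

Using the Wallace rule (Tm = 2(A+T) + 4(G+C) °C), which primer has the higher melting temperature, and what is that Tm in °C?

Primer F, 42°C

Primer F: A+T=9, G+C=6 → Tm = 2(9)+4(6) = 42°C
Primer R: A+T=7, G+C=3 → Tm = 2(7)+4(3) = 26°C
42°C vs 26°C → primer F is higher.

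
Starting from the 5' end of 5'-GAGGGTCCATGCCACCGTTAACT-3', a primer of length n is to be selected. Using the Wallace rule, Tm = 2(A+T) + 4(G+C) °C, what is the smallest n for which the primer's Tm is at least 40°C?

n = 12

First 11 bases: GAGGGTCCATG → Tm = 36°C (< 40°C)
First 12 bases: GAGGGTCCATGC → Tm = 40°C (≥ 40°C)
Since every base adds ≥2°C, Tm only increases with n, so the threshold is first crossed at n = 12.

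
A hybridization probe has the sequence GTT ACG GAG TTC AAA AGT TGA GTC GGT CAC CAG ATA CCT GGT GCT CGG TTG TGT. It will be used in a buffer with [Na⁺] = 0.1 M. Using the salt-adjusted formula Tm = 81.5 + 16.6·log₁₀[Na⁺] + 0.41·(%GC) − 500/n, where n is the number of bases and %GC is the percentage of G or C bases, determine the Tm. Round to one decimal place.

Length n = 54. Base counts: G=17, T=16, C=10, A=11
G+C = 27, so %GC = 27/54 × 100 = 50%
Salt term: 16.6 × (-1) = -16.6
GC term: 0.41 × 50 = 20.5; length term: −500/54 = −9.259
Tm = 81.5 + (-16.6) + 20.5 − 9.259 = 76.141 → 76.1°C

76.1°C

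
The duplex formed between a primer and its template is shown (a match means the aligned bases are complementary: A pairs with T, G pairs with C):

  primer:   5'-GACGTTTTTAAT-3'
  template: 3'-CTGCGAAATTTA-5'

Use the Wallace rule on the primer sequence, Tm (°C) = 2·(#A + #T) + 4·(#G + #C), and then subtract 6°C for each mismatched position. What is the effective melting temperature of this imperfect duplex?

18°C

Primer base counts: A=3, T=6, G=2, C=1 → A+T=9, G+C=3
Perfect-match Tm = 2(9) + 4(3) = 18 + 12 = 30°C
Mismatches (positions where the bases are not complementary): 2 (at positions 5, 9)
Effective Tm = 30 − 2×6 = 30 − 12 = 18°C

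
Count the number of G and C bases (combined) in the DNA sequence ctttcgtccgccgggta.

Counting bases: C=6, T=5, A=1, G=5
Total G or C: 5 + 6 = 11

11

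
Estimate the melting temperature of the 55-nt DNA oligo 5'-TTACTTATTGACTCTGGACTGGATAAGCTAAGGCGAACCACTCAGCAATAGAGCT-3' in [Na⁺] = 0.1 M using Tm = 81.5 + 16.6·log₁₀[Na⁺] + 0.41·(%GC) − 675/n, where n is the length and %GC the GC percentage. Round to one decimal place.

70.5°C

Length n = 55. Scanning the sequence gives C=12, A=17, T=14, G=12.
G+C = 24, so %GC = 24/55 × 100 = 43.636%
Salt term: 16.6 × (-1) = -16.6
GC term: 0.41 × 43.636 = 17.891; length term: −675/55 = −12.273
Tm = 81.5 + (-16.6) + 17.891 − 12.273 = 70.518 → 70.5°C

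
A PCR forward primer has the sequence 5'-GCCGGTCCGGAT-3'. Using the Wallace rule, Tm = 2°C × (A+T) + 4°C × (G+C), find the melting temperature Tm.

42°C

Base counts: T=2, G=5, A=1, C=4
AT pairs contribute 3, GC pairs contribute 9.
Tm = 2(3) + 4(9) = 6 + 36 = 42°C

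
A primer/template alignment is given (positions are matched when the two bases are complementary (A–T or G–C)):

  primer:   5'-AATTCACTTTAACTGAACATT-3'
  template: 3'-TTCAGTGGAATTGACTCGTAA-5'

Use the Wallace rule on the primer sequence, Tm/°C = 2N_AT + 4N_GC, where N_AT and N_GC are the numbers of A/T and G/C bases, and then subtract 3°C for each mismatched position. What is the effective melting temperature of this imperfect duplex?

Primer base counts: A=8, T=8, G=1, C=4 → A+T=16, G+C=5
Perfect-match Tm = 2(16) + 4(5) = 32 + 20 = 52°C
Mismatches (positions where the bases are not complementary): 3 (at positions 3, 8, 17)
Effective Tm = 52 − 3×3 = 52 − 9 = 43°C

43°C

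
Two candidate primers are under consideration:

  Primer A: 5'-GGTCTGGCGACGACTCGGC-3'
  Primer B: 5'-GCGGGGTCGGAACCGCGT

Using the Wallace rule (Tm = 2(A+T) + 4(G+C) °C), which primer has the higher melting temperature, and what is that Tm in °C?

Primer A, 66°C

Primer A: A+T=5, G+C=14 → Tm = 2(5)+4(14) = 66°C
Primer B: A+T=4, G+C=14 → Tm = 2(4)+4(14) = 64°C
66°C vs 64°C → primer A is higher.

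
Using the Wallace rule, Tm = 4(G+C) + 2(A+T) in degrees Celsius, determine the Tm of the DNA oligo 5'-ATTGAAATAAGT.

G=2, T=4, A=6, C=0
So N_AT = 10 and N_GC = 2.
Tm = 4·2 + 2·10 = 8 + 20 = 28°C

28°C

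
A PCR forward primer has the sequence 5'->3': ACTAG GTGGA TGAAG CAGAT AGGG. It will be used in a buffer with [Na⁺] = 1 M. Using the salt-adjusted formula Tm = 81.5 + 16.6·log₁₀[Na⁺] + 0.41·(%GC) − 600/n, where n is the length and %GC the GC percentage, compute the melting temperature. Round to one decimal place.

77.0°C

Length n = 24. Counting bases: C=2, G=10, A=8, T=4
G+C = 12, so %GC = 12/24 × 100 = 50%
Salt term: 16.6 × (0) = 0
GC term: 0.41 × 50 = 20.5; length term: −600/24 = −25
Tm = 81.5 + (0) + 20.5 − 25 = 77 → 77.0°C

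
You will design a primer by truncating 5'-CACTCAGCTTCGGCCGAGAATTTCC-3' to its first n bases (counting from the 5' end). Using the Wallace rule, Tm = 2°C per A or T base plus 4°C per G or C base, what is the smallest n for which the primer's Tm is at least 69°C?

First 22 bases: CACTCAGCTTCGGCCGAGAATT → Tm = 68°C (< 69°C)
First 23 bases: CACTCAGCTTCGGCCGAGAATTT → Tm = 70°C (≥ 69°C)
Since every base adds ≥2°C, Tm only increases with n, so the threshold is first crossed at n = 23.

n = 23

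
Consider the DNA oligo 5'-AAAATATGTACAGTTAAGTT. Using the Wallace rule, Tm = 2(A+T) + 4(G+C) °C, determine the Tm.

48°C

G=3, T=7, A=9, C=1
So N_AT = 16 and N_GC = 4.
Tm = 2(16) + 4(4) = 32 + 16 = 48°C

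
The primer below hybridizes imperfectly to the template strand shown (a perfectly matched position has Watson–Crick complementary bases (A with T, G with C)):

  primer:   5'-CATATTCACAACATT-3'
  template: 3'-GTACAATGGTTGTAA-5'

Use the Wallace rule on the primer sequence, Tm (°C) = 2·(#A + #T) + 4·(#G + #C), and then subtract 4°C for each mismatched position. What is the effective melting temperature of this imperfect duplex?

26°C

Primer base counts: A=6, T=5, G=0, C=4 → A+T=11, G+C=4
Perfect-match Tm = 2(11) + 4(4) = 22 + 16 = 38°C
Mismatches (positions where the bases are not complementary): 3 (at positions 4, 7, 8)
Effective Tm = 38 − 3×4 = 38 − 12 = 26°C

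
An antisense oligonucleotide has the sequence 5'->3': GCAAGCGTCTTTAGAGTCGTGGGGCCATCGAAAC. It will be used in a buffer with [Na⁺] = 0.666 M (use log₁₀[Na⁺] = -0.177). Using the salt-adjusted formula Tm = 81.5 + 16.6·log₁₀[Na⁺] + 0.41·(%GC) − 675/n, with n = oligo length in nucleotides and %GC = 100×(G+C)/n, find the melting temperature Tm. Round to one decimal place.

Length n = 34. Scanning the sequence gives C=8, G=11, T=7, A=8.
G+C = 19, so %GC = 19/34 × 100 = 55.882%
Salt term: 16.6 × (-0.177) = -2.938
GC term: 0.41 × 55.882 = 22.912; length term: −675/34 = −19.853
Tm = 81.5 + (-2.938) + 22.912 − 19.853 = 81.621 → 81.6°C

81.6°C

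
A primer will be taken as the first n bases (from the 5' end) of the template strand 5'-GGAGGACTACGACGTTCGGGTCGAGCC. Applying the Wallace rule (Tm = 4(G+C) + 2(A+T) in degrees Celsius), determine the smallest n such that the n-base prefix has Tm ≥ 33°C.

n = 11

First 10 bases: GGAGGACTAC → Tm = 32°C (< 33°C)
First 11 bases: GGAGGACTACG → Tm = 36°C (≥ 33°C)
Since every base adds ≥2°C, Tm only increases with n, so the threshold is first crossed at n = 11.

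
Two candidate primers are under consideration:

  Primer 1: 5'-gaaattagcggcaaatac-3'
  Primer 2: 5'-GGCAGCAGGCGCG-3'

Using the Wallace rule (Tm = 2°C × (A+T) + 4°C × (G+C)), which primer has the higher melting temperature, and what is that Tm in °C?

Primer 1, 50°C

Primer 1: A+T=11, G+C=7 → Tm = 2(11)+4(7) = 50°C
Primer 2: A+T=2, G+C=11 → Tm = 2(2)+4(11) = 48°C
50°C vs 48°C → primer 1 is higher.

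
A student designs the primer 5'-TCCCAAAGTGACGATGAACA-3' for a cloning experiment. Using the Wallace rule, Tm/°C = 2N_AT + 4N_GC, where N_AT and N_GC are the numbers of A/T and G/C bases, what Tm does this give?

T=3, A=8, C=5, G=4
AT pairs contribute 11, GC pairs contribute 9.
Tm = 2(11) + 4(9) = 22 + 36 = 58°C

58°C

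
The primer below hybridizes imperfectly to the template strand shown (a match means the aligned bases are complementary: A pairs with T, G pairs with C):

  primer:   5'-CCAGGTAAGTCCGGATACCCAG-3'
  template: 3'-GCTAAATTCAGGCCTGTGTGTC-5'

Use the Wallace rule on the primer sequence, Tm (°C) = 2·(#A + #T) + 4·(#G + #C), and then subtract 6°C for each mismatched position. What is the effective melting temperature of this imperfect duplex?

40°C

Primer base counts: A=6, T=3, G=6, C=7 → A+T=9, G+C=13
Perfect-match Tm = 2(9) + 4(13) = 18 + 52 = 70°C
Mismatches (positions where the bases are not complementary): 5 (at positions 2, 4, 5, 16, 19)
Effective Tm = 70 − 5×6 = 70 − 30 = 40°C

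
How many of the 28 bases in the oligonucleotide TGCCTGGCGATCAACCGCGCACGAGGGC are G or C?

20

Scanning the sequence gives A=5, T=3, C=10, G=10.
Total G or C: 10 + 10 = 20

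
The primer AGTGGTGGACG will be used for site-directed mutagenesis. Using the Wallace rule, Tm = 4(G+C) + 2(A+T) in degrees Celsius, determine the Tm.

Base counts: G=6, T=2, A=2, C=1
So N_AT = 4 and N_GC = 7.
Tm = 4·7 + 2·4 = 28 + 8 = 36°C

36°C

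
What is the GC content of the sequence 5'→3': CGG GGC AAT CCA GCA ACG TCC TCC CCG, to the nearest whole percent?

Scanning the sequence gives T=3, C=12, G=7, A=5.
G+C = 7 + 12 = 19 out of 27 bases
%GC = 19/27 × 100 = 70.37% ≈ 70%

70%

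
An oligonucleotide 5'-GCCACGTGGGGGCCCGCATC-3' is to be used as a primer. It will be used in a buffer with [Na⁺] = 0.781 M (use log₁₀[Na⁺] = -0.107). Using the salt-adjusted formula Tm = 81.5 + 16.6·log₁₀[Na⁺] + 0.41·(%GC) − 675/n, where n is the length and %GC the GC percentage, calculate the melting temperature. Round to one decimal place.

78.8°C

Length n = 20. Counting bases: T=2, C=8, G=8, A=2
G+C = 16, so %GC = 16/20 × 100 = 80%
Salt term: 16.6 × (-0.107) = -1.776
GC term: 0.41 × 80 = 32.8; length term: −675/20 = −33.75
Tm = 81.5 + (-1.776) + 32.8 − 33.75 = 78.774 → 78.8°C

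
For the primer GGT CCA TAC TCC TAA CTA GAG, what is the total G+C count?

10

Scanning the sequence gives T=5, G=4, A=6, C=6.
Total G or C: 4 + 6 = 10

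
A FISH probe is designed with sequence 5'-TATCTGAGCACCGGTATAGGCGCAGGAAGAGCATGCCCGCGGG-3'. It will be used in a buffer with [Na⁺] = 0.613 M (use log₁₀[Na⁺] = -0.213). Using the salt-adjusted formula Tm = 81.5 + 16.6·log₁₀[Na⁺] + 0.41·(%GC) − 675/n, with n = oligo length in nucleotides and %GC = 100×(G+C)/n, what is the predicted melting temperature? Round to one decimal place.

Length n = 43. Counting bases: C=11, T=6, A=10, G=16
G+C = 27, so %GC = 27/43 × 100 = 62.791%
Salt term: 16.6 × (-0.213) = -3.536
GC term: 0.41 × 62.791 = 25.744; length term: −675/43 = −15.698
Tm = 81.5 + (-3.536) + 25.744 − 15.698 = 88.01 → 88.0°C

88.0°C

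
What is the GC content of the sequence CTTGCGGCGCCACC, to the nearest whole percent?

79%

Scanning the sequence gives G=4, A=1, C=7, T=2.
G+C = 4 + 7 = 11 out of 14 bases
%GC = 11/14 × 100 = 78.57% ≈ 79%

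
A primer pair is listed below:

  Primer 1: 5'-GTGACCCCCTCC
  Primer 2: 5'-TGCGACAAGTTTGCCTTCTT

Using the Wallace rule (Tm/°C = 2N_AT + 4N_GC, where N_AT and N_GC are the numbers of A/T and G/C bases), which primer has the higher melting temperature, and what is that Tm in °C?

Primer 1: A+T=3, G+C=9 → Tm = 2(3)+4(9) = 42°C
Primer 2: A+T=11, G+C=9 → Tm = 2(11)+4(9) = 58°C
42°C vs 58°C → primer 2 is higher.

Primer 2, 58°C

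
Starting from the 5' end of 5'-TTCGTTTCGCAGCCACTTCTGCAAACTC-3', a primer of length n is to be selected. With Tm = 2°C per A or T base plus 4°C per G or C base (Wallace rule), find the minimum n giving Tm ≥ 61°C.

First 20 bases: TTCGTTTCGCAGCCACTTCT → Tm = 60°C (< 61°C)
First 21 bases: TTCGTTTCGCAGCCACTTCTG → Tm = 64°C (≥ 61°C)
Each additional base adds 2°C (A/T) or 4°C (G/C), so Tm is non-decreasing in n; n = 21 is the first length to reach 61°C.

n = 21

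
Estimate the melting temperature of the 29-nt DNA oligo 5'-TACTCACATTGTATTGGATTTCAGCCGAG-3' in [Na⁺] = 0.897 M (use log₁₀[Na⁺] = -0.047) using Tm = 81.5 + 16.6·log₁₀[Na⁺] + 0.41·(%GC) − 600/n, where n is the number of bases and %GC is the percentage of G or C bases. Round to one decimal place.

77.0°C

Length n = 29. G=6, T=10, C=6, A=7
G+C = 12, so %GC = 12/29 × 100 = 41.379%
Salt term: 16.6 × (-0.047) = -0.78
GC term: 0.41 × 41.379 = 16.965; length term: −600/29 = −20.69
Tm = 81.5 + (-0.78) + 16.965 − 20.69 = 76.995 → 77.0°C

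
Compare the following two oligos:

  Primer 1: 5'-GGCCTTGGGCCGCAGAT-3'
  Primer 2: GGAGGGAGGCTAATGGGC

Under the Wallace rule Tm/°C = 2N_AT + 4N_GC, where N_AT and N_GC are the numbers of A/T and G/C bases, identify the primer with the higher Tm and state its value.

Primer 1: A+T=5, G+C=12 → Tm = 2(5)+4(12) = 58°C
Primer 2: A+T=6, G+C=12 → Tm = 2(6)+4(12) = 60°C
58°C vs 60°C → primer 2 is higher.

Primer 2, 60°C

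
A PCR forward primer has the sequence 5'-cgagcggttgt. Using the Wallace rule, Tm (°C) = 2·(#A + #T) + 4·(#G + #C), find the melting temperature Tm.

Scanning the sequence gives A=1, C=2, T=3, G=5.
So N_AT = 4 and N_GC = 7.
Tm = 2(4) + 4(7) = 8 + 28 = 36°C

36°C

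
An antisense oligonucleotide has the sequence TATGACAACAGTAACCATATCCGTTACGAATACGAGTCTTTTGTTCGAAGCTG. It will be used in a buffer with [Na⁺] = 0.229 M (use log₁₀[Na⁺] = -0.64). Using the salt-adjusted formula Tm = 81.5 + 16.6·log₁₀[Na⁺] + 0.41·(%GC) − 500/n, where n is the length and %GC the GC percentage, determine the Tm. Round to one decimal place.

Length n = 53. A=16, G=10, T=16, C=11
G+C = 21, so %GC = 21/53 × 100 = 39.623%
Salt term: 16.6 × (-0.64) = -10.624
GC term: 0.41 × 39.623 = 16.245; length term: −500/53 = −9.434
Tm = 81.5 + (-10.624) + 16.245 − 9.434 = 77.687 → 77.7°C

77.7°C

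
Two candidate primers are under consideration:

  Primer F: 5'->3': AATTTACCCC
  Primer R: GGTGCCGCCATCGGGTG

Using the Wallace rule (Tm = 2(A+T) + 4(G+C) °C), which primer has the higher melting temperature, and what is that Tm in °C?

Primer R, 60°C

Primer F: A+T=6, G+C=4 → Tm = 2(6)+4(4) = 28°C
Primer R: A+T=4, G+C=13 → Tm = 2(4)+4(13) = 60°C
28°C vs 60°C → primer R is higher.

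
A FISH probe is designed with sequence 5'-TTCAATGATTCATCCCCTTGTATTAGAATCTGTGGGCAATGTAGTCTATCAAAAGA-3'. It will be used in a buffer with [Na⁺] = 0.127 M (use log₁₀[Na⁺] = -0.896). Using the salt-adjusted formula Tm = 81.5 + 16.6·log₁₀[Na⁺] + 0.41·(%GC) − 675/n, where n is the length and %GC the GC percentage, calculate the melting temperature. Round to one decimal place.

69.2°C

Length n = 56. Scanning the sequence gives C=10, A=17, T=19, G=10.
G+C = 20, so %GC = 20/56 × 100 = 35.714%
Salt term: 16.6 × (-0.896) = -14.874
GC term: 0.41 × 35.714 = 14.643; length term: −675/56 = −12.054
Tm = 81.5 + (-14.874) + 14.643 − 12.054 = 69.215 → 69.2°C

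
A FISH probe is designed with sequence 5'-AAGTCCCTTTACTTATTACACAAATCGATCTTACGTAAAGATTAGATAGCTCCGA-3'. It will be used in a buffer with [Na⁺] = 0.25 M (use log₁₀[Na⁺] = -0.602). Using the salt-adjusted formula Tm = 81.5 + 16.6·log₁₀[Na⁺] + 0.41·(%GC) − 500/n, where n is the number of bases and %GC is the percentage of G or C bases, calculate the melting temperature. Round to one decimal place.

76.6°C

Length n = 55. C=12, A=19, G=7, T=17
G+C = 19, so %GC = 19/55 × 100 = 34.545%
Salt term: 16.6 × (-0.602) = -9.993
GC term: 0.41 × 34.545 = 14.163; length term: −500/55 = −9.091
Tm = 81.5 + (-9.993) + 14.163 − 9.091 = 76.579 → 76.6°C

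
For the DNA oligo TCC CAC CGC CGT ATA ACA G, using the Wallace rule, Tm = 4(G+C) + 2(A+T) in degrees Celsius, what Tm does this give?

C=8, T=3, G=3, A=5
So N_AT = 8 and N_GC = 11.
Tm = 2×8 + 4×11 = 60°C

60°C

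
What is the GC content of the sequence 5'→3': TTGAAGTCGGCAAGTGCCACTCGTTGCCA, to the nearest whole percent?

Base counts: C=8, T=7, G=8, A=6
G+C = 8 + 8 = 16 out of 29 bases
%GC = 16/29 × 100 = 55.17% ≈ 55%

55%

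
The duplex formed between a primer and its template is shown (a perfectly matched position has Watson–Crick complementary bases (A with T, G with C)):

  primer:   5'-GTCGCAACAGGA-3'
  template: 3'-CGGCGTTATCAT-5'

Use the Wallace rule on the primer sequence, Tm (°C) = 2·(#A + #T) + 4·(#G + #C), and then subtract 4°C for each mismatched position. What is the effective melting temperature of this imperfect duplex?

Primer base counts: A=4, T=1, G=4, C=3 → A+T=5, G+C=7
Perfect-match Tm = 2(5) + 4(7) = 10 + 28 = 38°C
Mismatches (positions where the bases are not complementary): 3 (at positions 2, 8, 11)
Effective Tm = 38 − 3×4 = 38 − 12 = 26°C

26°C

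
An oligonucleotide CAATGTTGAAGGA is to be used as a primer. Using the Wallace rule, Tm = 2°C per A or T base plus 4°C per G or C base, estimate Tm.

36°C

Counting bases: T=3, A=5, C=1, G=4
So N_AT = 8 and N_GC = 5.
Tm = 4·5 + 2·8 = 20 + 16 = 36°C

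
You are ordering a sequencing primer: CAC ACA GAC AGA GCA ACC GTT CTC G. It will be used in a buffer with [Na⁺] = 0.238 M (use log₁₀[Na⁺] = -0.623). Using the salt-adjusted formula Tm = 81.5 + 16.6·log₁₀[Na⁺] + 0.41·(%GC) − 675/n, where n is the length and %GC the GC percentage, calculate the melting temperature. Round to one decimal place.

67.1°C

Length n = 25. Counting bases: G=5, A=8, T=3, C=9
G+C = 14, so %GC = 14/25 × 100 = 56%
Salt term: 16.6 × (-0.623) = -10.342
GC term: 0.41 × 56 = 22.96; length term: −675/25 = −27
Tm = 81.5 + (-10.342) + 22.96 − 27 = 67.118 → 67.1°C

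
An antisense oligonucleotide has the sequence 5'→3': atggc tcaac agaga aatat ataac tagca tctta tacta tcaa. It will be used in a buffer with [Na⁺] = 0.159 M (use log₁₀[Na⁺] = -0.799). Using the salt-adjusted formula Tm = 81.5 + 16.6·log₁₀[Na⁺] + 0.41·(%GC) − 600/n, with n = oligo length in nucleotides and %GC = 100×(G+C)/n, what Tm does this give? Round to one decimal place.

66.7°C

Length n = 44. T=12, G=5, A=19, C=8
G+C = 13, so %GC = 13/44 × 100 = 29.545%
Salt term: 16.6 × (-0.799) = -13.263
GC term: 0.41 × 29.545 = 12.113; length term: −600/44 = −13.636
Tm = 81.5 + (-13.263) + 12.113 − 13.636 = 66.714 → 66.7°C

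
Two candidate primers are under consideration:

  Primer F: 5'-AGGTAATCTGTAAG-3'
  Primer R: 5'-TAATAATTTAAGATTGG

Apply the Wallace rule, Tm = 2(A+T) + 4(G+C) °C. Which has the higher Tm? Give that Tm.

Primer R, 40°C

Primer F: A+T=9, G+C=5 → Tm = 2(9)+4(5) = 38°C
Primer R: A+T=14, G+C=3 → Tm = 2(14)+4(3) = 40°C
38°C vs 40°C → primer R is higher.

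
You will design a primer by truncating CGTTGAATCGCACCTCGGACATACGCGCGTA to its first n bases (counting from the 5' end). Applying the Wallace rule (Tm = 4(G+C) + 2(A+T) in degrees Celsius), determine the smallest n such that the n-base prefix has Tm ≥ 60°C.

First 18 bases: CGTTGAATCGCACCTCGG → Tm = 58°C (< 60°C)
First 19 bases: CGTTGAATCGCACCTCGGA → Tm = 60°C (≥ 60°C)
Since every base adds ≥2°C, Tm only increases with n, so the threshold is first crossed at n = 19.

n = 19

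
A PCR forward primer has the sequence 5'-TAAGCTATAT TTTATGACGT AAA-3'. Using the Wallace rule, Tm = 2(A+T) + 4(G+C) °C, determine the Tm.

Base counts: A=9, T=9, C=2, G=3
A+T = 18, G+C = 5
Tm = 2×18 + 4×5 = 56°C

56°C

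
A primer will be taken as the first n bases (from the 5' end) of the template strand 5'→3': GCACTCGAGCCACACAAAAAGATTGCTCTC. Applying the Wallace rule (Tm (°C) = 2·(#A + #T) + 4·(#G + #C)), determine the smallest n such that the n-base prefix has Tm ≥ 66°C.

n = 22

First 21 bases: GCACTCGAGCCACACAAAAAG → Tm = 64°C (< 66°C)
First 22 bases: GCACTCGAGCCACACAAAAAGA → Tm = 66°C (≥ 66°C)
Since every base adds ≥2°C, Tm only increases with n, so the threshold is first crossed at n = 22.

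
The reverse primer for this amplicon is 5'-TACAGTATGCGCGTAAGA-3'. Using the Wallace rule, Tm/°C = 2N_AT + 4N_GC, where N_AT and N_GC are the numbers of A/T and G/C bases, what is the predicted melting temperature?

52°C

C=3, G=5, T=4, A=6
AT pairs contribute 10, GC pairs contribute 8.
Tm = 4·8 + 2·10 = 32 + 20 = 52°C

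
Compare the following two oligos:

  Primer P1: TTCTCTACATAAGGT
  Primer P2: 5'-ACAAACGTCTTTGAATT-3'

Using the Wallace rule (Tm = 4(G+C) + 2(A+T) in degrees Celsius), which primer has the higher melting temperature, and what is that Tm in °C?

Primer P1: A+T=10, G+C=5 → Tm = 2(10)+4(5) = 40°C
Primer P2: A+T=12, G+C=5 → Tm = 2(12)+4(5) = 44°C
40°C vs 44°C → primer P2 is higher.

Primer P2, 44°C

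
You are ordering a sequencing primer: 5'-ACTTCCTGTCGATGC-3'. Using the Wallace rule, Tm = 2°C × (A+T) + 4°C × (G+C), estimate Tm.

46°C

Counting bases: T=5, G=3, C=5, A=2
So N_AT = 7 and N_GC = 8.
Tm = 2×7 + 4×8 = 46°C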